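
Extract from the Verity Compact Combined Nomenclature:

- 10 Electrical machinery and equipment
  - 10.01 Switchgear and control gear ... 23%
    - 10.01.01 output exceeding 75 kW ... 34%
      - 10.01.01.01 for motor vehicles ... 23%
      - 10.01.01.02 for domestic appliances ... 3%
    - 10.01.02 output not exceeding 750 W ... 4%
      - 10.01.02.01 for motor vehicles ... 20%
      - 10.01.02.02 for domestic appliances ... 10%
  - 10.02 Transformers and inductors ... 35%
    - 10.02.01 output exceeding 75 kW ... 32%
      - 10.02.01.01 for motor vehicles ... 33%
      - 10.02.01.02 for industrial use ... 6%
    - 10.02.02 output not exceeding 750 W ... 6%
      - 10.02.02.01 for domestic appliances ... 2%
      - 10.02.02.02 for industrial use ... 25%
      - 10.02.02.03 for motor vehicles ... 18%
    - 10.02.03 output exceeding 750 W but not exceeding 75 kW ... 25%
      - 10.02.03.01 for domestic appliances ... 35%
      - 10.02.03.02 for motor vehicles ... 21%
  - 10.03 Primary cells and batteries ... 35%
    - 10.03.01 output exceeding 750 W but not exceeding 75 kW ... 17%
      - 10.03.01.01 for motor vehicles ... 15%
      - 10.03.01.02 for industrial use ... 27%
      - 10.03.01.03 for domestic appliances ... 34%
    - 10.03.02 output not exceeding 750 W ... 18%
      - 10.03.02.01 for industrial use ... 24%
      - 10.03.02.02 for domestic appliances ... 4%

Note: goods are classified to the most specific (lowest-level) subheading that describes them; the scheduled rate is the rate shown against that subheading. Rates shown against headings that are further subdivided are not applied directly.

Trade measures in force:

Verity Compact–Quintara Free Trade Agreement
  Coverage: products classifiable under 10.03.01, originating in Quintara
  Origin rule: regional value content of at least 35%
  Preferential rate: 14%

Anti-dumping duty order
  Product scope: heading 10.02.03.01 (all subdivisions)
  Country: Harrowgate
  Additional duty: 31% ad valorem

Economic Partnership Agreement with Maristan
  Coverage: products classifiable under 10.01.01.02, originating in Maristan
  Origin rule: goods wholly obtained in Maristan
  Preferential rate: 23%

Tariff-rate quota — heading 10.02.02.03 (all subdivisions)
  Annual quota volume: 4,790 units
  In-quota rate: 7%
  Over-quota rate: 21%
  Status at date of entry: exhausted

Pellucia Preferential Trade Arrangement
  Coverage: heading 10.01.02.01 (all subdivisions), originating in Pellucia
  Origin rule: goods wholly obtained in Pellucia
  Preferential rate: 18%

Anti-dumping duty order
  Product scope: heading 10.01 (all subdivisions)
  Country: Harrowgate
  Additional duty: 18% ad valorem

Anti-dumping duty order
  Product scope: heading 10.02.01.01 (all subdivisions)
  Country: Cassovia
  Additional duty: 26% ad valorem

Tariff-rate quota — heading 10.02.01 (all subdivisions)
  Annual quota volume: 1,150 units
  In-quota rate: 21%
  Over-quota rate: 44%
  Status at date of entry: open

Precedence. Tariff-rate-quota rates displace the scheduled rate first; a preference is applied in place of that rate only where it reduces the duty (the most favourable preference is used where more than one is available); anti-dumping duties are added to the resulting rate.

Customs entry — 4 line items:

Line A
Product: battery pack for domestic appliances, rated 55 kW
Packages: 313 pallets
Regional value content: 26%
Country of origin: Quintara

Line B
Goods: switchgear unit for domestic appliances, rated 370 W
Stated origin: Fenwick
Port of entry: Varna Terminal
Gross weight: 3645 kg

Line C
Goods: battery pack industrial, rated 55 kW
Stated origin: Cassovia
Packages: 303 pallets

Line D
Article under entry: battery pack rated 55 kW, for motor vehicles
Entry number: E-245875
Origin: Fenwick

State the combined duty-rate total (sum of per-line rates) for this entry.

86%

Line A: battery pack → 10.03; rated 55 kW → 10.03.01; for domestic appliances → 10.03.01.03. Scheduled 34%. Quintara agreement on 10.03.01: RVC < 35%. → 34%.
Line B: switchgear unit → 10.01; rated 370 W → 10.01.02; for domestic appliances → 10.01.02.02. Scheduled 10%. No special measure applies. → 10%.
Line C: battery pack → 10.03; rated 55 kW → 10.03.01; industrial → 10.03.01.02. Scheduled 27%. No special measure applies. → 27%.
Line D: battery pack → 10.03; rated 55 kW → 10.03.01; for motor vehicles → 10.03.01.01. Scheduled 15%. No special measure applies. → 15%.
Sum: 34% + 10% + 27% + 15% = 86%.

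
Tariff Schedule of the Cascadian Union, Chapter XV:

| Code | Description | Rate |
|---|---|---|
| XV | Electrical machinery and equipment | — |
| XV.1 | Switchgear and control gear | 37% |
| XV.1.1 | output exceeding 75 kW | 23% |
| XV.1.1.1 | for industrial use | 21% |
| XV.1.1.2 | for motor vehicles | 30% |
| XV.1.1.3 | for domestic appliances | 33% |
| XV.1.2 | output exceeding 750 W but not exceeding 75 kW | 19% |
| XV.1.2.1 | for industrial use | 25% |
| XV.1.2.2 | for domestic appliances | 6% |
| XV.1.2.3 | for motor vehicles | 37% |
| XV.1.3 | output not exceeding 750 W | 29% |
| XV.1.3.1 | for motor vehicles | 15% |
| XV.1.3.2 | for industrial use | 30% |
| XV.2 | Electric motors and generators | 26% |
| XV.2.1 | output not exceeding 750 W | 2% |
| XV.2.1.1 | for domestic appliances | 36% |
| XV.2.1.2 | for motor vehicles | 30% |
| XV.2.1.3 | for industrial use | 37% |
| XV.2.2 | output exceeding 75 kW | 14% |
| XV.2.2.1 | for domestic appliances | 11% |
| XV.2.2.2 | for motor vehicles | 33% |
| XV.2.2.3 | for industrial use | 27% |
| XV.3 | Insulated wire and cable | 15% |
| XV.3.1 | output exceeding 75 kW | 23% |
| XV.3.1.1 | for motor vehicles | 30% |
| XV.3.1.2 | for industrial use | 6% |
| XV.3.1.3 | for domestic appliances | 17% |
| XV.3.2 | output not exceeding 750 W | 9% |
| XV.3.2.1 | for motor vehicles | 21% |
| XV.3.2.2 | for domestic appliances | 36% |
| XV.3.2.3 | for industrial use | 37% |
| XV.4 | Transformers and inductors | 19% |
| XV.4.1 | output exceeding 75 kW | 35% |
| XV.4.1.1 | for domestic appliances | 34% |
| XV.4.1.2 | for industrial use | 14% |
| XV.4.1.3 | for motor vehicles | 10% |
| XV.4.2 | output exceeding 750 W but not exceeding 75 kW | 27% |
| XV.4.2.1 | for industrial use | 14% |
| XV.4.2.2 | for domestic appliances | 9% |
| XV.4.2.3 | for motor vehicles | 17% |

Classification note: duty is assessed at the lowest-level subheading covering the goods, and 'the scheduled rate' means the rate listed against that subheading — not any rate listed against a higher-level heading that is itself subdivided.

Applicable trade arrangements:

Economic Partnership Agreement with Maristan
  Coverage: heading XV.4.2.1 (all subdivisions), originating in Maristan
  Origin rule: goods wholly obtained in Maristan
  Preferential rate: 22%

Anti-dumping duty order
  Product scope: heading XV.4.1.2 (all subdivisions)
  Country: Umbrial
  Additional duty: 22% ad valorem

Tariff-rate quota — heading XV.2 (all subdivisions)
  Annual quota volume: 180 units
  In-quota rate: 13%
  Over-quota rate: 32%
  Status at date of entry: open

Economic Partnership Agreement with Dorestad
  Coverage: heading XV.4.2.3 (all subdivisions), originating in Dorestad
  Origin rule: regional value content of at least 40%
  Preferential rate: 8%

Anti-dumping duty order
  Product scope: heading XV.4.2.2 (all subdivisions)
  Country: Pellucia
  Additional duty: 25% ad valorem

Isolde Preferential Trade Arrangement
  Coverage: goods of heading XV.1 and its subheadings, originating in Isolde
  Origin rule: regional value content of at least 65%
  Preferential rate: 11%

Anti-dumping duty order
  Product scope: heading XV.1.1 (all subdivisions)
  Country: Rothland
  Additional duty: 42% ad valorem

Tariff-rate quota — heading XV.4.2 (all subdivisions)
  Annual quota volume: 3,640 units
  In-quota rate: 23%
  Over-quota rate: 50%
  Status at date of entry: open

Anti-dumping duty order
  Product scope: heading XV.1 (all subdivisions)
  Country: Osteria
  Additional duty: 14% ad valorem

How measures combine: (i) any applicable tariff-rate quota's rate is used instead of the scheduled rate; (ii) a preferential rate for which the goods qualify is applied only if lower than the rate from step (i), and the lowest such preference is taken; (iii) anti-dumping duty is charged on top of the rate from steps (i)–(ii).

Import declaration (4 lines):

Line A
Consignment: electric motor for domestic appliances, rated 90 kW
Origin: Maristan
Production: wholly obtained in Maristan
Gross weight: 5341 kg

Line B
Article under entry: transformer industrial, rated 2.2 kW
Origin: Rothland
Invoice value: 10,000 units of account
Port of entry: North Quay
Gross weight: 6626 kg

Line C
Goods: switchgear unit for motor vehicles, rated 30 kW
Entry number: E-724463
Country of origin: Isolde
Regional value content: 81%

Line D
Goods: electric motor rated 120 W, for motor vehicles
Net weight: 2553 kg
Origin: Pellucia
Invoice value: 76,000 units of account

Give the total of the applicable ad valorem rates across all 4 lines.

60%

Line A: electric motor → XV.2; rated 90 kW → XV.2.2; for domestic appliances → XV.2.2.1. Scheduled 11%. quota on XV.2 open → in-quota 13%; Maristan agreement on XV.4.2.1: XV.2.2.1 not covered. → 13%.
Line B: transformer → XV.4; rated 2.2 kW → XV.4.2; industrial → XV.4.2.1. Scheduled 14%. quota on XV.4.2 open → in-quota 23%. → 23%.
Line C: switchgear unit → XV.1; rated 30 kW → XV.1.2; for motor vehicles → XV.1.2.3. Scheduled 37%. Isolde agreement on XV.1: RVC ≥ 65% → 11% available; preferential 11%. → 11%.
Line D: electric motor → XV.2; rated 120 W → XV.2.1; for motor vehicles → XV.2.1.2. Scheduled 30%. quota on XV.2 open → in-quota 13%. → 13%.
Sum: 13% + 23% + 11% + 13% = 60%.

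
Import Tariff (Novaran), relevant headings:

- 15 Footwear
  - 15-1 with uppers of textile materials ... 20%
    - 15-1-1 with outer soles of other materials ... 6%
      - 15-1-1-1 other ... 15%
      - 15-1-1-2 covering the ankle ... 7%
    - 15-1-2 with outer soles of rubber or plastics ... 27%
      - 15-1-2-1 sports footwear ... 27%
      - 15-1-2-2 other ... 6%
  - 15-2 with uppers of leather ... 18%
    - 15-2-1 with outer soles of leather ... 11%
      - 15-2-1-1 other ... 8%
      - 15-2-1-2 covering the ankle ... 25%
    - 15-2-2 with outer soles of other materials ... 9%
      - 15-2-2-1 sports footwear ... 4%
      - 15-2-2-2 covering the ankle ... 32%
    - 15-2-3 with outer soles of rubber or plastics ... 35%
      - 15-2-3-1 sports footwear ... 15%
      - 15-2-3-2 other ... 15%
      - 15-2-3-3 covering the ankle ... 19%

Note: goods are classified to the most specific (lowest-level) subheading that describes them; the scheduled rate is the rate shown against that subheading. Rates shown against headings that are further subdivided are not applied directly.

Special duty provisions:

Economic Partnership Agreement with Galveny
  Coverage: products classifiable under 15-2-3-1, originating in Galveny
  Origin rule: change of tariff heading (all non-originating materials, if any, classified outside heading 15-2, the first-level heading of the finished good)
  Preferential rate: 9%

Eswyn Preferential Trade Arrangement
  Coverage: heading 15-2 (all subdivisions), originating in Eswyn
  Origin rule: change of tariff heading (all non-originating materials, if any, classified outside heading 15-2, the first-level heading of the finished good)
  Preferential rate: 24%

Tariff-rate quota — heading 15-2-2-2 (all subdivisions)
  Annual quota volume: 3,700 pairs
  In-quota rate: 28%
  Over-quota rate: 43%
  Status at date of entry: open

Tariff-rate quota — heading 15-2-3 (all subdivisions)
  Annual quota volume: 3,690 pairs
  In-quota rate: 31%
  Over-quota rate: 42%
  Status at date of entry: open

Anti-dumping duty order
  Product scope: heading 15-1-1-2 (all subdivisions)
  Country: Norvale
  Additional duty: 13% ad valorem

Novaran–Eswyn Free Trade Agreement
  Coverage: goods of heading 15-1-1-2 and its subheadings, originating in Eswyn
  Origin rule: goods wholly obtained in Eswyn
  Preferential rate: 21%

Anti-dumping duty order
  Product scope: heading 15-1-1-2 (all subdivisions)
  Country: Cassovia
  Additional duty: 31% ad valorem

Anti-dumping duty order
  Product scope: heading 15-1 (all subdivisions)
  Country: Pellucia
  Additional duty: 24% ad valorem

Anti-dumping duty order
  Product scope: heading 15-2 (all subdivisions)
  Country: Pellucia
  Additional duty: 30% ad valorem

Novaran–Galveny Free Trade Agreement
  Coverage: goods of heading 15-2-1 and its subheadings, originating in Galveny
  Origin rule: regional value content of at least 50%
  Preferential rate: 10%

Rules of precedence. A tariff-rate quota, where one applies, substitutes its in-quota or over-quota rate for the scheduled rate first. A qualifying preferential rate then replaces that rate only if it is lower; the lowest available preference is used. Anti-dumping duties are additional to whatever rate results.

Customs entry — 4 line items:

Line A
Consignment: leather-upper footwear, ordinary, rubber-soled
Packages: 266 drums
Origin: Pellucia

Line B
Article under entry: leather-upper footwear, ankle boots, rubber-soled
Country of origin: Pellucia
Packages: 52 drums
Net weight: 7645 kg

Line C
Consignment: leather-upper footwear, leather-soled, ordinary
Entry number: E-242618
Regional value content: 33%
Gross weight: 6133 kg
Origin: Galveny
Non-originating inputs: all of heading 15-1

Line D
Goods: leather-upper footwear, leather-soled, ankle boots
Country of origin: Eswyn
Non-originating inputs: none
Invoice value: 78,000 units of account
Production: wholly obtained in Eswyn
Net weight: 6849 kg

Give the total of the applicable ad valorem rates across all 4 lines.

154%

Line A: leather-upper → 15-2; rubber-soled → 15-2-3; ordinary → 15-2-3-2. Scheduled 15%. quota on 15-2-3 open → in-quota 31%; anti-dumping (Pellucia, 15-2): +30%; total 31% + 30% = 61%. → 61%.
Line B: leather-upper → 15-2; rubber-soled → 15-2-3; ankle boots → 15-2-3-3. Scheduled 19%. quota on 15-2-3 open → in-quota 31%; anti-dumping (Pellucia, 15-2): +30%; total 31% + 30% = 61%. → 61%.
Line C: leather-upper → 15-2; leather-soled → 15-2-1; ordinary → 15-2-1-1. Scheduled 8%. Galveny agreement on 15-2-3-1: 15-2-1-1 not covered; Galveny agreement on 15-2-1: RVC < 50%. → 8%.
Line D: leather-upper → 15-2; leather-soled → 15-2-1; ankle boots → 15-2-1-2. Scheduled 25%. Eswyn agreement on 15-2: CTH met → 24% available; Eswyn agreement on 15-1-1-2: 15-2-1-2 not covered; preferential 24%. → 24%.
Sum: 61% + 61% + 8% + 24% = 154%.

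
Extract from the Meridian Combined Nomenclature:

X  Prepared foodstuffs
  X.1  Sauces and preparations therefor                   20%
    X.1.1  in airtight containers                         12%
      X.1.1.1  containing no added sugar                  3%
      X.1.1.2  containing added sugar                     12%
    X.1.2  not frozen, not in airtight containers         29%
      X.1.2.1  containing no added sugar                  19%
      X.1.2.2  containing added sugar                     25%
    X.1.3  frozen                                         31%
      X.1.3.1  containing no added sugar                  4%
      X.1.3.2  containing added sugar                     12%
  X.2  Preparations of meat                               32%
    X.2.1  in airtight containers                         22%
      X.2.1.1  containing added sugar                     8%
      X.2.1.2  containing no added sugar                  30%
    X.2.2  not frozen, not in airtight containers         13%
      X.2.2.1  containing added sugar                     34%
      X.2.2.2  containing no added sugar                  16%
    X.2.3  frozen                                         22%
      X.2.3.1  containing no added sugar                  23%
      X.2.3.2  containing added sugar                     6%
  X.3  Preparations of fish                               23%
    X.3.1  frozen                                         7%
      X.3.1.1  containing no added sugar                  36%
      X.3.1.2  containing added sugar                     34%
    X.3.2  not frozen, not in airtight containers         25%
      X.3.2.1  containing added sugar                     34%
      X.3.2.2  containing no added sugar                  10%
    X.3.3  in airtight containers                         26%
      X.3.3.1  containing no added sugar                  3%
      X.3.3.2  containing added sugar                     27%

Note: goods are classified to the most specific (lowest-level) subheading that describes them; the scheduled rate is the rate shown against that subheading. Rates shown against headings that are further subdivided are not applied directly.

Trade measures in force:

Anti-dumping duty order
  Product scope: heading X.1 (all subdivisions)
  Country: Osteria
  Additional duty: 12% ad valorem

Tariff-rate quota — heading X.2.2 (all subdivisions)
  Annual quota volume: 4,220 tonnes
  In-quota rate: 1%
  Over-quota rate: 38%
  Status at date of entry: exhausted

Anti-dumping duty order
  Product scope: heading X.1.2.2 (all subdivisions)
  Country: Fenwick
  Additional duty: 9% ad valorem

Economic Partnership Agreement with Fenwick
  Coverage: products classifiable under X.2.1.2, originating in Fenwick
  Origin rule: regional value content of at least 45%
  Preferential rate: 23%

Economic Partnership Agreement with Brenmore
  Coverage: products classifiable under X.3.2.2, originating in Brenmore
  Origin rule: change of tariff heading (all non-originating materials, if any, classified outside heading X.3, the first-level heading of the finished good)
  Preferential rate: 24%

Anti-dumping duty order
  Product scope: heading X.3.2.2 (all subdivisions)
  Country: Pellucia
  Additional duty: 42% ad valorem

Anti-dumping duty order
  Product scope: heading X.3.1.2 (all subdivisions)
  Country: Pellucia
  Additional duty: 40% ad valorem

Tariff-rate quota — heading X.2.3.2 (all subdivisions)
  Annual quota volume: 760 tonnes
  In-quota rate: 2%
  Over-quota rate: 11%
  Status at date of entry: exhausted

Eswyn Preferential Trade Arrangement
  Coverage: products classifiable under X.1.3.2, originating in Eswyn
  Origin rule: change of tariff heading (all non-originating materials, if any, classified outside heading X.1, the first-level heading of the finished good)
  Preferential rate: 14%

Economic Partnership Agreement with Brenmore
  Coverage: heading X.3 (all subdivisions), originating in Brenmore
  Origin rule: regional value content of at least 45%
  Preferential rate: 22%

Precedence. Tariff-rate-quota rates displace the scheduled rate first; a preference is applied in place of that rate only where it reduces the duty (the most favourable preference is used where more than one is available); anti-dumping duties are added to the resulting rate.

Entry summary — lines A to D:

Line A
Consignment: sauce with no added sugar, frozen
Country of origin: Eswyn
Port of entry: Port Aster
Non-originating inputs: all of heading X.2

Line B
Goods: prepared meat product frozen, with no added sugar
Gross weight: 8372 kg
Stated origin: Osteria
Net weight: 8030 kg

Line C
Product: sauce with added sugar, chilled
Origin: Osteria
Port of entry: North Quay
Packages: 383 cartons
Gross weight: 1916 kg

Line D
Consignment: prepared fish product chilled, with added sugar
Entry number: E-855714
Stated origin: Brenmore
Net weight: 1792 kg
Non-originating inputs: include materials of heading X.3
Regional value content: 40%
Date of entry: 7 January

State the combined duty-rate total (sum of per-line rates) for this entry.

Line A: sauce → X.1; frozen → X.1.3; with no added sugar → X.1.3.1. Scheduled 4%. Eswyn agreement on X.1.3.2: X.1.3.1 not covered. → 4%.
Line B: prepared meat product → X.2; frozen → X.2.3; with no added sugar → X.2.3.1. Scheduled 23%. No special measure applies. → 23%.
Line C: sauce → X.1; chilled → X.1.2; with added sugar → X.1.2.2. Scheduled 25%. anti-dumping (Osteria, X.1): +12%; total 25% + 12% = 37%. → 37%.
Line D: prepared fish product → X.3; chilled → X.3.2; with added sugar → X.3.2.1. Scheduled 34%. Brenmore agreement on X.3.2.2: X.3.2.1 not covered; Brenmore agreement on X.3: RVC < 45%. → 34%.
Sum: 4% + 23% + 37% + 34% = 98%.

98%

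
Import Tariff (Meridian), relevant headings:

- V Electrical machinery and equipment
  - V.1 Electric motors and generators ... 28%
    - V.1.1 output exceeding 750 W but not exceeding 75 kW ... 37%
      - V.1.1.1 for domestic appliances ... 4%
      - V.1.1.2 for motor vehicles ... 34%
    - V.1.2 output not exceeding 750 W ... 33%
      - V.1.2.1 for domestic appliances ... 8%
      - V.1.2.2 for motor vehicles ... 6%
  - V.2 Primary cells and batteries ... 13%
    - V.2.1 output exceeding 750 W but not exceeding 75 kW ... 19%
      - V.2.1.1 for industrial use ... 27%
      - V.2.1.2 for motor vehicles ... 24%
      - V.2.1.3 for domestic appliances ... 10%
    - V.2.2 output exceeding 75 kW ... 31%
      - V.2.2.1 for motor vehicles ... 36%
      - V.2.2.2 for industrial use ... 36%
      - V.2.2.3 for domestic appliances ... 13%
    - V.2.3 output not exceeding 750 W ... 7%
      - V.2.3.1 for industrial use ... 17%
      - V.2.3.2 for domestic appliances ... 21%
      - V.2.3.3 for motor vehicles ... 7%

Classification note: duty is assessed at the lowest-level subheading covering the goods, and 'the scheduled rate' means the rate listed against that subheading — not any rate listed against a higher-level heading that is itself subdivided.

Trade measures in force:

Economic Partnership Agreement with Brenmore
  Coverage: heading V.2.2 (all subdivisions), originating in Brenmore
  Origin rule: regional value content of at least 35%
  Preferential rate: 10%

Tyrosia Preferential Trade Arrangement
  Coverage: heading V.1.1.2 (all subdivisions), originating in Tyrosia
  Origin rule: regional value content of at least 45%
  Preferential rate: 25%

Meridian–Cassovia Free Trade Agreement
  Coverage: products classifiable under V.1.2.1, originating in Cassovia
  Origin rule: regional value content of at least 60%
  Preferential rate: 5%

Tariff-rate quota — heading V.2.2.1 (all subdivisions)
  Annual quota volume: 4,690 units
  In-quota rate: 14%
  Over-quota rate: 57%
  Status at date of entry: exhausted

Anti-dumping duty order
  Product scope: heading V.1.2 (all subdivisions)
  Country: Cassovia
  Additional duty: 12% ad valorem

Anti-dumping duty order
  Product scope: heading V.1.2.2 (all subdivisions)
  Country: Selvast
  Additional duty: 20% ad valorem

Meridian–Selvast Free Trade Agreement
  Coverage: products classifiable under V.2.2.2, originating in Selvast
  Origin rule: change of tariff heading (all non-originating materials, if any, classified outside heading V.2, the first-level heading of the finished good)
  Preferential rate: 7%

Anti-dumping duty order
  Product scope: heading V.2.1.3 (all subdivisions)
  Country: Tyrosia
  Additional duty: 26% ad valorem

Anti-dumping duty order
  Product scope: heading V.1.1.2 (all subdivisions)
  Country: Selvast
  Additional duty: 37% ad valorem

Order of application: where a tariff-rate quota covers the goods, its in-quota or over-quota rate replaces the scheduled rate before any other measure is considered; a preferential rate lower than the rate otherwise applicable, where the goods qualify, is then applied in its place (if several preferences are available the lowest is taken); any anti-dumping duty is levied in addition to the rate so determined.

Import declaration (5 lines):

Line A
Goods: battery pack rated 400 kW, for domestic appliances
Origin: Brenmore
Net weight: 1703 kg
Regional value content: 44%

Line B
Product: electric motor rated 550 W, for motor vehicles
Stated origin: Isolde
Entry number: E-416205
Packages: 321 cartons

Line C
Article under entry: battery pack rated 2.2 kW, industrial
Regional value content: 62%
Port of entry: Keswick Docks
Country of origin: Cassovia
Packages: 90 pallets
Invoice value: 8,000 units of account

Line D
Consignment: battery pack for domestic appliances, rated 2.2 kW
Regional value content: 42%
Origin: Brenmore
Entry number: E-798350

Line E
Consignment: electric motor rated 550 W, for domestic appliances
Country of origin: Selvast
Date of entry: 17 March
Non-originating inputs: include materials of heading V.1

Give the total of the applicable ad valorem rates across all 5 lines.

Line A: battery pack → V.2; rated 400 kW → V.2.2; for domestic appliances → V.2.2.3. Scheduled 13%. Brenmore agreement on V.2.2: RVC ≥ 35% → 10% available; preferential 10%. → 10%.
Line B: electric motor → V.1; rated 550 W → V.1.2; for motor vehicles → V.1.2.2. Scheduled 6%. No special measure applies. → 6%.
Line C: battery pack → V.2; rated 2.2 kW → V.2.1; industrial → V.2.1.1. Scheduled 27%. Cassovia agreement on V.1.2.1: V.2.1.1 not covered. → 27%.
Line D: battery pack → V.2; rated 2.2 kW → V.2.1; for domestic appliances → V.2.1.3. Scheduled 10%. Brenmore agreement on V.2.2: V.2.1.3 not covered. → 10%.
Line E: electric motor → V.1; rated 550 W → V.1.2; for domestic appliances → V.1.2.1. Scheduled 8%. Selvast agreement on V.2.2.2: V.1.2.1 not covered. → 8%.
Sum: 10% + 6% + 27% + 10% + 8% = 61%.

61%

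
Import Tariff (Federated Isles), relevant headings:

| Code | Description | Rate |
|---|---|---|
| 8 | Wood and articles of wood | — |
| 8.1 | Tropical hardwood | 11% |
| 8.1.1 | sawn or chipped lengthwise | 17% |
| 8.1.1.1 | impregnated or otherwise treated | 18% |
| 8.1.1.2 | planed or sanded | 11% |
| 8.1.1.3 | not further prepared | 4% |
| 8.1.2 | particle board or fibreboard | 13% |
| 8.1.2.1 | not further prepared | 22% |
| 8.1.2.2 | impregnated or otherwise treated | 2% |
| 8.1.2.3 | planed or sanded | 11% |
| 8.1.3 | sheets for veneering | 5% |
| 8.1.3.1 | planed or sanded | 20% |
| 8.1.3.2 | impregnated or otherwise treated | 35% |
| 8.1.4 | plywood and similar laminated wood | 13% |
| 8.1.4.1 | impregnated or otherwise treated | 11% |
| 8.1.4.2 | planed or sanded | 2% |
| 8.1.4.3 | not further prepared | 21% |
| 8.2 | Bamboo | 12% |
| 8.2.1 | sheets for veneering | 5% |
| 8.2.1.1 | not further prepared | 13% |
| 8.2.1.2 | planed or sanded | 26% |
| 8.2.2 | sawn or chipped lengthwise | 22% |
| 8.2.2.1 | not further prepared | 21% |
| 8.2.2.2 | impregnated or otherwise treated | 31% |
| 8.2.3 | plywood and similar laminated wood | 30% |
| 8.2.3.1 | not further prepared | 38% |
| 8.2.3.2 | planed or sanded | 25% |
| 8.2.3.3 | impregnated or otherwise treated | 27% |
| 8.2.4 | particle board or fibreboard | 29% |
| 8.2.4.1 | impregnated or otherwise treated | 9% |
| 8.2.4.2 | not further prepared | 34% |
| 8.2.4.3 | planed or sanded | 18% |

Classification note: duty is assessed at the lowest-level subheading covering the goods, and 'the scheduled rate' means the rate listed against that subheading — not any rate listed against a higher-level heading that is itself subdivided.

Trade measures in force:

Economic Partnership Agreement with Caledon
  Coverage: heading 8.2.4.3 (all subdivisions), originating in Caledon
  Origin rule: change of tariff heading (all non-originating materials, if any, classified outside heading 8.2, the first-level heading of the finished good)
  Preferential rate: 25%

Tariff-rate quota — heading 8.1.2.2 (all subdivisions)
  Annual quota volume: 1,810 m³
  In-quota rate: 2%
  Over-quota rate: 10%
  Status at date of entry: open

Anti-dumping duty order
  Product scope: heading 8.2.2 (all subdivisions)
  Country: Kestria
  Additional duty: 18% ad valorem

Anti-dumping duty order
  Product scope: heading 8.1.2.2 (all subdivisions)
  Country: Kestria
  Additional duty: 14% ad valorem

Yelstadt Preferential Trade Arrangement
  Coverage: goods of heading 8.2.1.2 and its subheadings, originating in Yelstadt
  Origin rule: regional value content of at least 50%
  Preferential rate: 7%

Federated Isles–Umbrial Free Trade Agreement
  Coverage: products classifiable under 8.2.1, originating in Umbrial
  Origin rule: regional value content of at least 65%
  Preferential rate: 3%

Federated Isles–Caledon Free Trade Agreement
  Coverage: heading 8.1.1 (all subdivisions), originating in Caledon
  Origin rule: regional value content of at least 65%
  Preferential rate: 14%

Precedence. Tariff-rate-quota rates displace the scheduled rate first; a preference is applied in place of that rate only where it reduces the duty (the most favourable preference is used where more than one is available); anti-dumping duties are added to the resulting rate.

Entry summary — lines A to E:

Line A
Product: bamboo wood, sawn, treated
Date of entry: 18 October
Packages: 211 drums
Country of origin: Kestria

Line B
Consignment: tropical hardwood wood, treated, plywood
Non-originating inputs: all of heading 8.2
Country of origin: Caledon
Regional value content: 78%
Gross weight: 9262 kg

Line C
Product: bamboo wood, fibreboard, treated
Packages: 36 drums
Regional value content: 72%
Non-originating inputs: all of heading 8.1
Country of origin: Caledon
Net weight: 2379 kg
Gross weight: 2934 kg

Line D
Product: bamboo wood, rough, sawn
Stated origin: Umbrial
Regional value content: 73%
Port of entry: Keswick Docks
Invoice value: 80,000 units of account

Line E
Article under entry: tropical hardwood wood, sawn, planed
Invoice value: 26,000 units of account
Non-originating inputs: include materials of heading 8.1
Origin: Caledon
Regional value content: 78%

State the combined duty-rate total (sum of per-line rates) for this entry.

Line A: bamboo → 8.2; sawn → 8.2.2; treated → 8.2.2.2. Scheduled 31%. anti-dumping (Kestria, 8.2.2): +18%; total 31% + 18% = 49%. → 49%.
Line B: tropical hardwood → 8.1; plywood → 8.1.4; treated → 8.1.4.1. Scheduled 11%. Caledon agreement on 8.2.4.3: 8.1.4.1 not covered; Caledon agreement on 8.1.1: 8.1.4.1 not covered. → 11%.
Line C: bamboo → 8.2; fibreboard → 8.2.4; treated → 8.2.4.1. Scheduled 9%. Caledon agreement on 8.2.4.3: 8.2.4.1 not covered; Caledon agreement on 8.1.1: 8.2.4.1 not covered. → 9%.
Line D: bamboo → 8.2; sawn → 8.2.2; rough → 8.2.2.1. Scheduled 21%. Umbrial agreement on 8.2.1: 8.2.2.1 not covered. → 21%.
Line E: tropical hardwood → 8.1; sawn → 8.1.1; planed → 8.1.1.2. Scheduled 11%. Caledon agreement on 8.2.4.3: 8.1.1.2 not covered; Caledon agreement on 8.1.1: RVC ≥ 65% → 14% available; preference 14% not lower than 11% → no reduction. → 11%.
Sum: 49% + 11% + 9% + 21% + 11% = 101%.

101%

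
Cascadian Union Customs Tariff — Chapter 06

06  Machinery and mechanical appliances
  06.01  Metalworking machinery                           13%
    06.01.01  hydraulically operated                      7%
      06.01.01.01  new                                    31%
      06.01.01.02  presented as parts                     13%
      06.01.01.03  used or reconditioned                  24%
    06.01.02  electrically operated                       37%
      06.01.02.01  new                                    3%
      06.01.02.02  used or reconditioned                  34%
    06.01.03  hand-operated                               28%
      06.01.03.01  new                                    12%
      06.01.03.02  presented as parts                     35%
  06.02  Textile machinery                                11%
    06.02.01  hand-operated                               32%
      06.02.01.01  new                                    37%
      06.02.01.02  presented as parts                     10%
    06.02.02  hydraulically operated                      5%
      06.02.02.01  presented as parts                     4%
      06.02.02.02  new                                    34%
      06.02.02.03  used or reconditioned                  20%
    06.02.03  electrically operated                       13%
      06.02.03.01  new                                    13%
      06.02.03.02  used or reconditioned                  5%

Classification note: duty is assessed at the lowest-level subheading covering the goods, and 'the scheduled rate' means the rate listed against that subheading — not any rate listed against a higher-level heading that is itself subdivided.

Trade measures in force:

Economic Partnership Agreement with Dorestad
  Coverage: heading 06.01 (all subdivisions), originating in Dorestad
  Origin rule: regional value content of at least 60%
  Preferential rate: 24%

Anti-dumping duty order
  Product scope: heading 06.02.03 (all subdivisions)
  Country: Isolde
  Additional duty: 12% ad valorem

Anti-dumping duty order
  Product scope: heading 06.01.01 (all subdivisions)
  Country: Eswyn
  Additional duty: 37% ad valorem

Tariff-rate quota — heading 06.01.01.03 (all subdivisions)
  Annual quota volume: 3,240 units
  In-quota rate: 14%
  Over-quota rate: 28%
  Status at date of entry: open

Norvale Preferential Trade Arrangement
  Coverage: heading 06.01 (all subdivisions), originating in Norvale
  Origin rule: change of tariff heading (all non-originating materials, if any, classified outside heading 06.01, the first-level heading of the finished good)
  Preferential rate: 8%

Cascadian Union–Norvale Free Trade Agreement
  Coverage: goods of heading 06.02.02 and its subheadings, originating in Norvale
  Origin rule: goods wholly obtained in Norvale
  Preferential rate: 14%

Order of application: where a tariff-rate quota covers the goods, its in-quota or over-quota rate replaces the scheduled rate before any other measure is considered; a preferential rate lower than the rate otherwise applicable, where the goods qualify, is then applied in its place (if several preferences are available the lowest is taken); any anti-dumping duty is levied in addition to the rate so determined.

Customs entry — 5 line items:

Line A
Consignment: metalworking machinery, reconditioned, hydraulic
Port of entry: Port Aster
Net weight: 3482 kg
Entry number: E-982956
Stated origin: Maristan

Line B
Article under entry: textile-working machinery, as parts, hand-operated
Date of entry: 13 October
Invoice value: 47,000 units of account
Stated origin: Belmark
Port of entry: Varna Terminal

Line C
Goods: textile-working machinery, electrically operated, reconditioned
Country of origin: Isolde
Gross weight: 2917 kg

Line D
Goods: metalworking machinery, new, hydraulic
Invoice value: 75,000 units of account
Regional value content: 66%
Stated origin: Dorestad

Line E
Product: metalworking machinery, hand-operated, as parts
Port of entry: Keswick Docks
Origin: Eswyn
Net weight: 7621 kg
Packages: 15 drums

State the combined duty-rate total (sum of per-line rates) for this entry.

Line A: metalworking → 06.01; hydraulic → 06.01.01; reconditioned → 06.01.01.03. Scheduled 24%. quota on 06.01.01.03 open → in-quota 14%. → 14%.
Line B: textile-working → 06.02; hand-operated → 06.02.01; as parts → 06.02.01.02. Scheduled 10%. No special measure applies. → 10%.
Line C: textile-working → 06.02; electrically operated → 06.02.03; reconditioned → 06.02.03.02. Scheduled 5%. anti-dumping (Isolde, 06.02.03): +12%; total 5% + 12% = 17%. → 17%.
Line D: metalworking → 06.01; hydraulic → 06.01.01; new → 06.01.01.01. Scheduled 31%. Dorestad agreement on 06.01: RVC ≥ 60% → 24% available; preferential 24%. → 24%.
Line E: metalworking → 06.01; hand-operated → 06.01.03; as parts → 06.01.03.02. Scheduled 35%. No special measure applies. → 35%.
Sum: 14% + 10% + 17% + 24% + 35% = 100%.

100%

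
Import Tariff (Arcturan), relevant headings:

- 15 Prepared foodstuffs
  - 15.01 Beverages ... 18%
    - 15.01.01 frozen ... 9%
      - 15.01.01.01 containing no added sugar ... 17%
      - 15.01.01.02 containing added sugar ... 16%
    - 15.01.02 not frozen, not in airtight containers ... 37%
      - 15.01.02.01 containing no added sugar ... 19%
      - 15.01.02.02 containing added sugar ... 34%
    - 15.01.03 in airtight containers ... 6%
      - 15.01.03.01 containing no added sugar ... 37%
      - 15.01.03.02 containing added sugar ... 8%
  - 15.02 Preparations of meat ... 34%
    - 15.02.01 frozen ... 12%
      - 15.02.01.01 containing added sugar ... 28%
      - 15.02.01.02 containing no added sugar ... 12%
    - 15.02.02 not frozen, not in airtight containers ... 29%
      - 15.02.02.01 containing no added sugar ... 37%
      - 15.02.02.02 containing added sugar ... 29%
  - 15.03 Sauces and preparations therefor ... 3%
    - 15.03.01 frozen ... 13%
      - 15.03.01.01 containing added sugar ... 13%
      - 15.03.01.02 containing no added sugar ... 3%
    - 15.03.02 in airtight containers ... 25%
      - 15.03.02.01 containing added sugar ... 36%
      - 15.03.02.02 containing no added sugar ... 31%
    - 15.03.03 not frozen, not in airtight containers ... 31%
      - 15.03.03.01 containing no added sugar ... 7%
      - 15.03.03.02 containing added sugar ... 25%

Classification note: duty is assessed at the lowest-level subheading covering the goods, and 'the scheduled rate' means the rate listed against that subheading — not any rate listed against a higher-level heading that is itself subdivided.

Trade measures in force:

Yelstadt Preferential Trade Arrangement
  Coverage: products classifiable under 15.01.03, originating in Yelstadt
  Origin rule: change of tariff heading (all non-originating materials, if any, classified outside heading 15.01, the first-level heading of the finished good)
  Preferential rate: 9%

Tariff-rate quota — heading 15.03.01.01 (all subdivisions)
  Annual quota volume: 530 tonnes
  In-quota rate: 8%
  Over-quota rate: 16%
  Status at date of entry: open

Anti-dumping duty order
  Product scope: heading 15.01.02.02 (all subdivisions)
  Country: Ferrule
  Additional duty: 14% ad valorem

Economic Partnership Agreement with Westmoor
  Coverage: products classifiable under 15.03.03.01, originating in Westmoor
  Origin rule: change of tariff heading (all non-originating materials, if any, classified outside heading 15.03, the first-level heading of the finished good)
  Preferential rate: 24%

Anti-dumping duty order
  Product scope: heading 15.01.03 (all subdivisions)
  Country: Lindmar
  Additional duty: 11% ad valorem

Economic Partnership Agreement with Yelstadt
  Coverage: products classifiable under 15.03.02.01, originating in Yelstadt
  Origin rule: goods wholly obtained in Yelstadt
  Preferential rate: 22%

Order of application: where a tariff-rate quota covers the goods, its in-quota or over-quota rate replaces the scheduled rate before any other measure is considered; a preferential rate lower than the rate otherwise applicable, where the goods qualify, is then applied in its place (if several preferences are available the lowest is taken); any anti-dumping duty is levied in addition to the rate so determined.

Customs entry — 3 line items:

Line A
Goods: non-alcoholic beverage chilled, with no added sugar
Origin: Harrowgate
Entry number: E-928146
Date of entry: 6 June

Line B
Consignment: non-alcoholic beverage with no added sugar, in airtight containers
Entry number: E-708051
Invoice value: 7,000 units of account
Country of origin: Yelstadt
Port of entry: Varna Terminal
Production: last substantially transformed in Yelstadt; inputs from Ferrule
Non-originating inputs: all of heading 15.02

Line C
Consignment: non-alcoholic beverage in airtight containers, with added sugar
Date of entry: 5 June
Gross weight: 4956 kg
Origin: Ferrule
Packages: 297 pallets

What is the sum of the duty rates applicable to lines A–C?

Line A: non-alcoholic beverage → 15.01; chilled → 15.01.02; with no added sugar → 15.01.02.01. Scheduled 19%. No special measure applies. → 19%.
Line B: non-alcoholic beverage → 15.01; in airtight containers → 15.01.03; with no added sugar → 15.01.03.01. Scheduled 37%. Yelstadt agreement on 15.01.03: CTH met → 9% available; Yelstadt agreement on 15.03.02.01: 15.01.03.01 not covered; preferential 9%. → 9%.
Line C: non-alcoholic beverage → 15.01; in airtight containers → 15.01.03; with added sugar → 15.01.03.02. Scheduled 8%. No special measure applies. → 8%.
Sum: 19% + 9% + 8% = 36%.

36%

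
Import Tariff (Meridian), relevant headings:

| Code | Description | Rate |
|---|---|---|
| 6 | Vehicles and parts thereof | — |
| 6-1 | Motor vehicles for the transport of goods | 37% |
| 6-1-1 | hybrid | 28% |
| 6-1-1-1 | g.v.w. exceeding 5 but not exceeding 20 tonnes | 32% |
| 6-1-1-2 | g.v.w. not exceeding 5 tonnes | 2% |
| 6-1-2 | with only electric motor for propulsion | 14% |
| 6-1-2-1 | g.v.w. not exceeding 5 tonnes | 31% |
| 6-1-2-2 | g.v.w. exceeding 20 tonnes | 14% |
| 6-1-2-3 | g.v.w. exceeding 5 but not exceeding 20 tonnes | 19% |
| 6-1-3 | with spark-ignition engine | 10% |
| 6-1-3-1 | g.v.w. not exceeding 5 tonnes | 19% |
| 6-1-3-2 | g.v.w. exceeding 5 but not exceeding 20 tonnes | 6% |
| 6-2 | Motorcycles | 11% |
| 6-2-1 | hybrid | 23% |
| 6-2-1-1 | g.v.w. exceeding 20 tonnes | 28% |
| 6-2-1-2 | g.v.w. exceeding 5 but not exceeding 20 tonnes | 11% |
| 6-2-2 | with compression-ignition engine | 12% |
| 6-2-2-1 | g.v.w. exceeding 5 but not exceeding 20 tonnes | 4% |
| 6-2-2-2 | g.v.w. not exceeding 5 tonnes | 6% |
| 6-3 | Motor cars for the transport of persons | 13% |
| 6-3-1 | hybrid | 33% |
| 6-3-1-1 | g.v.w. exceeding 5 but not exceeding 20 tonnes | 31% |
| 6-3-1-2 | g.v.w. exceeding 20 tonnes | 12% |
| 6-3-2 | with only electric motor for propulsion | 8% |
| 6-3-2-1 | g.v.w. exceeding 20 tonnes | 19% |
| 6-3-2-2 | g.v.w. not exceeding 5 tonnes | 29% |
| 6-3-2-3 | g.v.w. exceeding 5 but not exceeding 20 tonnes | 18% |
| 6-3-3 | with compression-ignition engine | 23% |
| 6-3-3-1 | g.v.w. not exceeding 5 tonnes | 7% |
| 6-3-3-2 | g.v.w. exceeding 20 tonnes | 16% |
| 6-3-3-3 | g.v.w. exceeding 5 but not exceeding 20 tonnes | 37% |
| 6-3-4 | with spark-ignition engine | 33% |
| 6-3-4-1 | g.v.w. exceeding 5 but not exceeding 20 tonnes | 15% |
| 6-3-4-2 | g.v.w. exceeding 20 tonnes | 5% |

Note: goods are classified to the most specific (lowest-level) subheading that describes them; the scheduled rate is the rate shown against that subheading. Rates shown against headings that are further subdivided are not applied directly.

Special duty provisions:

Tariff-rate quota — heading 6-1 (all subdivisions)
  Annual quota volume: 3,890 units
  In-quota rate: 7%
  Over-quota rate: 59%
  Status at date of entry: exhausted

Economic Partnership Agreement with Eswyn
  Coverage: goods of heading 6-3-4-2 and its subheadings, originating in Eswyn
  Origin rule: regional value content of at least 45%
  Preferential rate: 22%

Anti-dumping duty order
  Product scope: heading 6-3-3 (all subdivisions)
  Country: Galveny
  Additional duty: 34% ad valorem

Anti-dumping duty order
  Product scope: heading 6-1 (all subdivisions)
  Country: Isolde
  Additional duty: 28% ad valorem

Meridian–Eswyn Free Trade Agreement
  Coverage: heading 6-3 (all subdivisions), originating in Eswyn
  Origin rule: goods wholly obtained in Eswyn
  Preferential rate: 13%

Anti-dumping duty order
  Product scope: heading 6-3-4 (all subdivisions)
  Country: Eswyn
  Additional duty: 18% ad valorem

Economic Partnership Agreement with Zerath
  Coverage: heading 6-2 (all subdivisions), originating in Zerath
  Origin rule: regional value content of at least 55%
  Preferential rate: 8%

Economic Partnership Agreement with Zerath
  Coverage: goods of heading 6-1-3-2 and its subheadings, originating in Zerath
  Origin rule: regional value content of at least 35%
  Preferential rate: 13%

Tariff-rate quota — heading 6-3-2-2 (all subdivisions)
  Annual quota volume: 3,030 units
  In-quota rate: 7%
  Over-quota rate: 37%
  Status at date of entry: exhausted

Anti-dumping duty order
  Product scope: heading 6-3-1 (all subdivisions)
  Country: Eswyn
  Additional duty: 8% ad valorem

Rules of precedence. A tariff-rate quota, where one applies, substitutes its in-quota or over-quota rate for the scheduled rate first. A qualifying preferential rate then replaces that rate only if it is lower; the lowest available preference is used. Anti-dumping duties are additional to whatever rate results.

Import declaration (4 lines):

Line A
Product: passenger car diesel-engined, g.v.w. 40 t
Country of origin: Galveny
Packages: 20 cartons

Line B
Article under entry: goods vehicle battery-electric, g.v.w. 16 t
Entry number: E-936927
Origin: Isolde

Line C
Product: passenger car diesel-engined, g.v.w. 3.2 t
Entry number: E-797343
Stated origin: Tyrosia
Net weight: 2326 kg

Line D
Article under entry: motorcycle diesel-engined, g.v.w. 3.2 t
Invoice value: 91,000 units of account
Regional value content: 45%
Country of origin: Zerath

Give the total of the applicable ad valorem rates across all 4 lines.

Line A: passenger car → 6-3; diesel-engined → 6-3-3; g.v.w. 40 t → 6-3-3-2. Scheduled 16%. anti-dumping (Galveny, 6-3-3): +34%; total 16% + 34% = 50%. → 50%.
Line B: goods vehicle → 6-1; battery-electric → 6-1-2; g.v.w. 16 t → 6-1-2-3. Scheduled 19%. quota on 6-1 exhausted → over-quota 59%; anti-dumping (Isolde, 6-1): +28%; total 59% + 28% = 87%. → 87%.
Line C: passenger car → 6-3; diesel-engined → 6-3-3; g.v.w. 3.2 t → 6-3-3-1. Scheduled 7%. No special measure applies. → 7%.
Line D: motorcycle → 6-2; diesel-engined → 6-2-2; g.v.w. 3.2 t → 6-2-2-2. Scheduled 6%. Zerath agreement on 6-2: RVC < 55%; Zerath agreement on 6-1-3-2: 6-2-2-2 not covered. → 6%.
Sum: 50% + 87% + 7% + 6% = 150%.

150%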